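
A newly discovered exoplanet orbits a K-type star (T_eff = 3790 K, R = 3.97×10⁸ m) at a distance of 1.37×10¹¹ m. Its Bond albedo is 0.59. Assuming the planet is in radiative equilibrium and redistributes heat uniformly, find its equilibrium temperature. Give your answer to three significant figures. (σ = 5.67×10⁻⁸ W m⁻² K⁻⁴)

L = 4πR_⋆²σT_⋆⁴ = 4π(3.97×10⁸)² × 5.67×10⁻⁸ × (3790)⁴ = 2.32×10²⁵ W.
S = L/(4πd²) = 98.2 W m⁻².
Energy balance: absorbed = emitted ⇒ πR²·S(1−A) = 4πR²·σT_eq⁴, so T_eq⁴ = S(1−A)/(4σ).
T_eq = [98.2 × 0.41 / (4 × 5.67×10⁻⁸)]^(1/4) = (1.78×10⁸)^(1/4) = 115 K.

T_eq ≈ 115 K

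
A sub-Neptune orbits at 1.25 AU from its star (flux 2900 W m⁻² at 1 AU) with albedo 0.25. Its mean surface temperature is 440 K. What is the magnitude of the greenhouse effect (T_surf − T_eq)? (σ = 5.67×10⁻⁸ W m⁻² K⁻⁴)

S = 2900/1.25² = 1856 W m⁻².
T_eq = [S(1−A)/(4σ)]^(1/4) = [1856×0.75/(4×5.67×10⁻⁸)]^(1/4) = 279.9 K.
ΔT = T_surf − T_eq = 440 − 279.9.

ΔT ≈ 160.1 K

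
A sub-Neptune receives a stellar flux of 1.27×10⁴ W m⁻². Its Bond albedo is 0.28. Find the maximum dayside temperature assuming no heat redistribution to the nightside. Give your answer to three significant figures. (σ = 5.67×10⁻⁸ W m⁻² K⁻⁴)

T_ss ≈ 634 K

With no redistribution each surface element balances locally: S(1−A) = σT⁴.
T = [1.27×10⁴ × 0.72 / 5.67×10⁻⁸]^(1/4) = (1.61×10¹¹)^(1/4) = 634 K.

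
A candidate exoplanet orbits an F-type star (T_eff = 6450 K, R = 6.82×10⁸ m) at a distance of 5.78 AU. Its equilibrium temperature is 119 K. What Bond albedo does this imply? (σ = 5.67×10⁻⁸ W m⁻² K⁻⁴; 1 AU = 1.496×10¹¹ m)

A ≈ 0.25

d = 5.78 AU = 8.65×10¹¹ m.
L = 4πR_⋆²σT_⋆⁴ = 4π(6.82×10⁸)² × 5.67×10⁻⁸ × (6450)⁴ = 5.74×10²⁶ W.
S = L/(4πd²) = 61.0 W m⁻².
From T_eq⁴ = S(1−A)/(4σ): 1−A = 4σT_eq⁴/S.
1−A = 4 × 5.67×10⁻⁸ × (119)⁴ / 61.0 = 0.745.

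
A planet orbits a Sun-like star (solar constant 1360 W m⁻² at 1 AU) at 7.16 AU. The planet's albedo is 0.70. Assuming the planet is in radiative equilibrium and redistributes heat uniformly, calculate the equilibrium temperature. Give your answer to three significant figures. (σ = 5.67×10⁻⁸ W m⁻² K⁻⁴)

Flux at 7.16 AU: S = 1360/7.16² = 26.5 W m⁻².
Energy balance: absorbed = emitted ⇒ πR²·S(1−A) = 4πR²·σT_eq⁴, so T_eq⁴ = S(1−A)/(4σ).
T_eq = [26.5 × 0.30 / (4 × 5.67×10⁻⁸)]^(1/4) = (3.51×10⁷)^(1/4) = 77.0 K.

T_eq ≈ 77.0 K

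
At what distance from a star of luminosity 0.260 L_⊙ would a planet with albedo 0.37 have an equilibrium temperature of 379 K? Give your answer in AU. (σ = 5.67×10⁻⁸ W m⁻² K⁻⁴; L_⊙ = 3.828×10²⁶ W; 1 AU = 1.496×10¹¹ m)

d ≈ 0.218 AU

L = 0.260 × 3.828×10²⁶ = 9.95×10²⁵ W.
From T_eq⁴ = L(1−A)/(16πσd²): d = √[L(1−A)/(16πσT_eq⁴)].
d = √[9.95×10²⁵ × 0.63 / (16π × 5.67×10⁻⁸ × (379)⁴)] = 3.27×10¹⁰ m = 0.218 AU.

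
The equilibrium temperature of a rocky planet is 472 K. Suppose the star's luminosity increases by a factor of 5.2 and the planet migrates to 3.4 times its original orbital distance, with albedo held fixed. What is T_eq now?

T_eq ∝ L^(1/4) · d^(−1/2).
T′ = 472 × 5.2^(1/4) / 3.4^(1/2) = 387 K.

T_eq ≈ 387 K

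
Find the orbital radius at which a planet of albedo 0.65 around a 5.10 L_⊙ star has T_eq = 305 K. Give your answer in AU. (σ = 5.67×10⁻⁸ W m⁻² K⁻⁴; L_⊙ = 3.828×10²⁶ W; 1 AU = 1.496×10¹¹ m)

d ≈ 1.11 AU

L = 5.10 × 3.828×10²⁶ = 1.95×10²⁷ W.
From T_eq⁴ = L(1−A)/(16πσd²): d = √[L(1−A)/(16πσT_eq⁴)].
d = √[1.95×10²⁷ × 0.35 / (16π × 5.67×10⁻⁸ × (305)⁴)] = 1.66×10¹¹ m = 1.11 AU.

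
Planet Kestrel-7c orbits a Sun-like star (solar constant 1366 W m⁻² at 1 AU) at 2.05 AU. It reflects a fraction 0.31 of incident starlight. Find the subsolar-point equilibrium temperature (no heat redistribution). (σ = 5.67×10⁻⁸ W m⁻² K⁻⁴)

T_ss ≈ 251 K

Flux at 2.05 AU: S = 1366/2.05² = 325 W m⁻².
At the subsolar point the surface absorbs S(1−A) and emits σT⁴ per unit area — no factor of 4, since only the local patch is in balance.
T = [325 × 0.69 / 5.67×10⁻⁸]^(1/4) = (3.96×10⁹)^(1/4) = 251 K.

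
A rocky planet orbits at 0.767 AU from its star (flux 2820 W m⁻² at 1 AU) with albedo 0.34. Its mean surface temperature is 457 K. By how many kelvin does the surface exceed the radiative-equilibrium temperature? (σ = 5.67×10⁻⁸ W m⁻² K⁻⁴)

ΔT ≈ 113.3 K

S = 2820/0.767² = 4794 W m⁻².
T_eq = [S(1−A)/(4σ)]^(1/4) = [4794×0.66/(4×5.67×10⁻⁸)]^(1/4) = 343.7 K.
ΔT = T_surf − T_eq = 457 − 343.7.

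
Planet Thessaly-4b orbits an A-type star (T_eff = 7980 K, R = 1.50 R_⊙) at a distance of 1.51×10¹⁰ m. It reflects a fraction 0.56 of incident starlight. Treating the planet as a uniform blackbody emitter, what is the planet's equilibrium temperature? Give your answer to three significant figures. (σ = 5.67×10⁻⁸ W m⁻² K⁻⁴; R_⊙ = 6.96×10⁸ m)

T_eq ≈ 1210 K

R_⋆ = 1.50 × 6.96×10⁸ = 1.04×10⁹ m.
L = 4πR_⋆²σT_⋆⁴ = 4π(1.04×10⁹)² × 5.67×10⁻⁸ × (7980)⁴ = 3.15×10²⁷ W.
S = L/(4πd²) = 1.10×10⁶ W m⁻².
Energy balance: absorbed = emitted ⇒ πR²·S(1−A) = 4πR²·σT_eq⁴, so T_eq⁴ = S(1−A)/(4σ).
T_eq = [1.10×10⁶ × 0.44 / (4 × 5.67×10⁻⁸)]^(1/4) = (2.13×10¹²)^(1/4) = 1210 K.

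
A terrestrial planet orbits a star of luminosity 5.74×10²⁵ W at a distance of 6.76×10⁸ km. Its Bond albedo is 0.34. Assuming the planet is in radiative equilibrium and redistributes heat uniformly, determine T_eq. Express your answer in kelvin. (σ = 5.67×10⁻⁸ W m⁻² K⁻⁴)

d = 6.76×10⁸ km = 6.76×10¹¹ m.
Flux: S = L/(4πd²) = 5.74×10²⁵/(4π×(6.76×10¹¹)²) = 10.0 W m⁻².
Energy balance: absorbed = emitted ⇒ πR²·S(1−A) = 4πR²·σT_eq⁴, so T_eq⁴ = S(1−A)/(4σ).
T_eq = [10.0 × 0.66 / (4 × 5.67×10⁻⁸)]^(1/4) = (2.91×10⁷)^(1/4) = 73.4 K.

T_eq ≈ 73.4 K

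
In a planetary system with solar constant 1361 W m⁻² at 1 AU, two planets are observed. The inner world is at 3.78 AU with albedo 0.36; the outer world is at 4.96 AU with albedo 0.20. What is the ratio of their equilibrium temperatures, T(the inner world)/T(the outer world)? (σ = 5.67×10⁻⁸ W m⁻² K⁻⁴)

T₁/T₂ ≈ 1.083

T_eq = [S₀(1−A)/(4σd²)]^(1/4), so T ∝ (1−A)^(1/4) / √d.
T₁ = [1361×0.64/(4×5.67×10⁻⁸×3.78²)]^(1/4) = 128.04 K.
T₂ = [1361×0.80/(4×5.67×10⁻⁸×4.96²)]^(1/4) = 118.19 K.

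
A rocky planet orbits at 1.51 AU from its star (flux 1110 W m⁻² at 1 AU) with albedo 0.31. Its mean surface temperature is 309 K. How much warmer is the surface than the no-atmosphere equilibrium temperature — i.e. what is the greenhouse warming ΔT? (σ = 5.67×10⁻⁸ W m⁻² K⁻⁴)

S = 1110/1.51² = 486.8 W m⁻².
T_eq = [S(1−A)/(4σ)]^(1/4) = [486.8×0.69/(4×5.67×10⁻⁸)]^(1/4) = 196.2 K.
ΔT = T_surf − T_eq = 309 − 196.2.

ΔT ≈ 112.8 K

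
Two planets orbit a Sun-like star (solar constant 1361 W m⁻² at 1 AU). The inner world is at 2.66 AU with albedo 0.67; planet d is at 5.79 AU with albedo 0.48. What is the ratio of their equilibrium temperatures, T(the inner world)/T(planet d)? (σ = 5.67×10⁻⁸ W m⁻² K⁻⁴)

T_eq = [S₀(1−A)/(4σd²)]^(1/4), so T ∝ (1−A)^(1/4) / √d.
T₁ = [1361×0.33/(4×5.67×10⁻⁸×2.66²)]^(1/4) = 129.34 K.
T₂ = [1361×0.52/(4×5.67×10⁻⁸×5.79²)]^(1/4) = 98.22 K.

T₁/T₂ ≈ 1.317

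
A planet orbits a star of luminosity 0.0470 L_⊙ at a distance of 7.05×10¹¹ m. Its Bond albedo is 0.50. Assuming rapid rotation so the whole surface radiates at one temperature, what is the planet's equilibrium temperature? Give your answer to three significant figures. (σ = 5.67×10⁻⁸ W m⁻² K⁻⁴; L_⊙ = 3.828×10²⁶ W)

L = 0.0470 × 3.828×10²⁶ = 1.80×10²⁵ W.
Flux: S = L/(4πd²) = 1.80×10²⁵/(4π×(7.05×10¹¹)²) = 2.88 W m⁻².
Energy balance: absorbed = emitted ⇒ πR²·S(1−A) = 4πR²·σT_eq⁴, so T_eq⁴ = S(1−A)/(4σ).
T_eq = [2.88 × 0.50 / (4 × 5.67×10⁻⁸)]^(1/4) = (6.35×10⁶)^(1/4) = 50.2 K.

T_eq ≈ 50.2 K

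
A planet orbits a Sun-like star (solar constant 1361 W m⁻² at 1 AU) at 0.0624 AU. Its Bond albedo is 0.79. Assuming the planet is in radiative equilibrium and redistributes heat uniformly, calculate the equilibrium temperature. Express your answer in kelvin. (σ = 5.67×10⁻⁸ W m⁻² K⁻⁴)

Flux at 0.0624 AU: S = 1361/0.0624² = 3.50×10⁵ W m⁻².
Energy balance: absorbed = emitted ⇒ πR²·S(1−A) = 4πR²·σT_eq⁴, so T_eq⁴ = S(1−A)/(4σ).
T_eq = [3.50×10⁵ × 0.21 / (4 × 5.67×10⁻⁸)]^(1/4) = (3.24×10¹¹)^(1/4) = 754 K.

T_eq ≈ 754 K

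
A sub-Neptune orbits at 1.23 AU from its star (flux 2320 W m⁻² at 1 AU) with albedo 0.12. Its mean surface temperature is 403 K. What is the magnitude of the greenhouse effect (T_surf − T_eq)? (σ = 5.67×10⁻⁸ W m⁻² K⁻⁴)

S = 2320/1.23² = 1533 W m⁻².
T_eq = [S(1−A)/(4σ)]^(1/4) = [1533×0.88/(4×5.67×10⁻⁸)]^(1/4) = 277.7 K.
ΔT = T_surf − T_eq = 403 − 277.7.

ΔT ≈ 125.3 K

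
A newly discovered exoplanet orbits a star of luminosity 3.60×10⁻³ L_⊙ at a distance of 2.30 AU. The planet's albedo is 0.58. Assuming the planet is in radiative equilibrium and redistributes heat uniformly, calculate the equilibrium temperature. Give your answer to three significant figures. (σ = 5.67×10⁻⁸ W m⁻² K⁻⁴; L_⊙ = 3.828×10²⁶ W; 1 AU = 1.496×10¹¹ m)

d = 2.30 AU = 3.44×10¹¹ m.
L = 3.60×10⁻³ × 3.828×10²⁶ = 1.38×10²⁴ W.
Flux: S = L/(4πd²) = 1.38×10²⁴/(4π×(3.44×10¹¹)²) = 0.926 W m⁻².
Energy balance: absorbed = emitted ⇒ πR²·S(1−A) = 4πR²·σT_eq⁴, so T_eq⁴ = S(1−A)/(4σ).
T_eq = [0.926 × 0.42 / (4 × 5.67×10⁻⁸)]^(1/4) = (1.72×10⁶)^(1/4) = 36.2 K.

T_eq ≈ 36.2 K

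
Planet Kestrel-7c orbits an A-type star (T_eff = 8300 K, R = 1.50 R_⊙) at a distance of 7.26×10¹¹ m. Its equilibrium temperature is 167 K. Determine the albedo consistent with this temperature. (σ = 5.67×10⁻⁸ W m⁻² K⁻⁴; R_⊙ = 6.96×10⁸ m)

A ≈ 0.68

R_⋆ = 1.50 × 6.96×10⁸ = 1.04×10⁹ m.
L = 4πR_⋆²σT_⋆⁴ = 4π(1.04×10⁹)² × 5.67×10⁻⁸ × (8300)⁴ = 3.69×10²⁷ W.
S = L/(4πd²) = 556 W m⁻².
From T_eq⁴ = S(1−A)/(4σ): 1−A = 4σT_eq⁴/S.
1−A = 4 × 5.67×10⁻⁸ × (167)⁴ / 556 = 0.317.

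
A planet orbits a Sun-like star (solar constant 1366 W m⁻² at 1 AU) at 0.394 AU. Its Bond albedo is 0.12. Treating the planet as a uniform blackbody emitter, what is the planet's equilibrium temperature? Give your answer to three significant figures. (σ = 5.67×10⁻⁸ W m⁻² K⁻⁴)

Flux at 0.394 AU: S = 1366/0.394² = 8800 W m⁻².
Energy balance: absorbed = emitted ⇒ πR²·S(1−A) = 4πR²·σT_eq⁴, so T_eq⁴ = S(1−A)/(4σ).
T_eq = [8800 × 0.88 / (4 × 5.67×10⁻⁸)]^(1/4) = (3.41×10¹⁰)^(1/4) = 430 K.

T_eq ≈ 430 K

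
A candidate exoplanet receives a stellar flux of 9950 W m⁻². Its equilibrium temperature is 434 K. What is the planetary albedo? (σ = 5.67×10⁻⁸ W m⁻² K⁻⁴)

From T_eq⁴ = S(1−A)/(4σ): 1−A = 4σT_eq⁴/S.
1−A = 4 × 5.67×10⁻⁸ × (434)⁴ / 9950 = 0.809.

A ≈ 0.19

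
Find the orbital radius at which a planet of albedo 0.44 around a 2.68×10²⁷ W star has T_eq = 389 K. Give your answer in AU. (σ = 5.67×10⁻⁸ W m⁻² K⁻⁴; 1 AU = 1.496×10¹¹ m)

d ≈ 1.01 AU

From T_eq⁴ = L(1−A)/(16πσd²): d = √[L(1−A)/(16πσT_eq⁴)].
d = √[2.68×10²⁷ × 0.56 / (16π × 5.67×10⁻⁸ × (389)⁴)] = 1.52×10¹¹ m = 1.01 AU.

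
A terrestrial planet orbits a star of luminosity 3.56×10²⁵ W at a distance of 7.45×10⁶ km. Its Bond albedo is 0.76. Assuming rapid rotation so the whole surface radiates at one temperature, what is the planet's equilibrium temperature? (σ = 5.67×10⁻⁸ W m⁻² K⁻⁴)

d = 7.45×10⁶ km = 7.45×10⁹ m.
Flux: S = L/(4πd²) = 3.56×10²⁵/(4π×(7.45×10⁹)²) = 5.10×10⁴ W m⁻².
Energy balance: absorbed = emitted ⇒ πR²·S(1−A) = 4πR²·σT_eq⁴, so T_eq⁴ = S(1−A)/(4σ).
T_eq = [5.10×10⁴ × 0.24 / (4 × 5.67×10⁻⁸)]^(1/4) = (5.40×10¹⁰)^(1/4) = 482 K.

T_eq ≈ 482 K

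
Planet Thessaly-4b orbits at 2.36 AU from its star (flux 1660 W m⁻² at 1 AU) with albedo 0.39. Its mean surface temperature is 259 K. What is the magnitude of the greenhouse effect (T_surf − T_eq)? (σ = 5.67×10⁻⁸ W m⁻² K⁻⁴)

ΔT ≈ 90.7 K

S = 1660/2.36² = 298.0 W m⁻².
T_eq = [S(1−A)/(4σ)]^(1/4) = [298.0×0.61/(4×5.67×10⁻⁸)]^(1/4) = 168.3 K.
ΔT = T_surf − T_eq = 259 − 168.3.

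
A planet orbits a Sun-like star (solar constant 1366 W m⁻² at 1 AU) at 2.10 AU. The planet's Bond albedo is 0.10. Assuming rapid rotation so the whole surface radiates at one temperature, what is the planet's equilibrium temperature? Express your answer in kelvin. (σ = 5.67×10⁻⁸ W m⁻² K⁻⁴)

T_eq ≈ 187 K

Flux at 2.10 AU: S = 1366/2.10² = 310 W m⁻².
Energy balance: absorbed = emitted ⇒ πR²·S(1−A) = 4πR²·σT_eq⁴, so T_eq⁴ = S(1−A)/(4σ).
T_eq = [310 × 0.90 / (4 × 5.67×10⁻⁸)]^(1/4) = (1.23×10⁹)^(1/4) = 187 K.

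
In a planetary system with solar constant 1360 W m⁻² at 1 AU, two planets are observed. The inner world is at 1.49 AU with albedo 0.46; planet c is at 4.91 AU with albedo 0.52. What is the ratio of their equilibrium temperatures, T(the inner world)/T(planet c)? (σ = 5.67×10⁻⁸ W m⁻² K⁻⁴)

T_eq = [S₀(1−A)/(4σd²)]^(1/4), so T ∝ (1−A)^(1/4) / √d.
T₁ = [1360×0.54/(4×5.67×10⁻⁸×1.49²)]^(1/4) = 195.42 K.
T₂ = [1360×0.48/(4×5.67×10⁻⁸×4.91²)]^(1/4) = 104.53 K.

T₁/T₂ ≈ 1.870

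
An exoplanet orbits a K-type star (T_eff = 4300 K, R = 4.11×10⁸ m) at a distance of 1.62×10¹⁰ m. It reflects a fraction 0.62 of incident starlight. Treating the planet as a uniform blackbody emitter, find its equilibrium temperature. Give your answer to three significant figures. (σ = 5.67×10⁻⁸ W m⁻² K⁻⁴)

T_eq ≈ 380 K

L = 4πR_⋆²σT_⋆⁴ = 4π(4.11×10⁸)² × 5.67×10⁻⁸ × (4300)⁴ = 4.11×10²⁵ W.
S = L/(4πd²) = 1.25×10⁴ W m⁻².
Energy balance: absorbed = emitted ⇒ πR²·S(1−A) = 4πR²·σT_eq⁴, so T_eq⁴ = S(1−A)/(4σ).
T_eq = [1.25×10⁴ × 0.38 / (4 × 5.67×10⁻⁸)]^(1/4) = (2.09×10¹⁰)^(1/4) = 380 K.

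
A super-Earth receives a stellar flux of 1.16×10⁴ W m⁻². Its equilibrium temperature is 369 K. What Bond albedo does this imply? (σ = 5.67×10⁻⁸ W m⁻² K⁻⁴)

From T_eq⁴ = S(1−A)/(4σ): 1−A = 4σT_eq⁴/S.
1−A = 4 × 5.67×10⁻⁸ × (369)⁴ / 1.16×10⁴ = 0.362.

A ≈ 0.64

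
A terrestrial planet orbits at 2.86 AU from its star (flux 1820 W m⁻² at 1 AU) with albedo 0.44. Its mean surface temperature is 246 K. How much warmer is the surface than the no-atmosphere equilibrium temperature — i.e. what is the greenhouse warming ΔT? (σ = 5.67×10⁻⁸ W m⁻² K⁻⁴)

ΔT ≈ 92.9 K

S = 1820/2.86² = 222.5 W m⁻².
T_eq = [S(1−A)/(4σ)]^(1/4) = [222.5×0.56/(4×5.67×10⁻⁸)]^(1/4) = 153.1 K.
ΔT = T_surf − T_eq = 246 − 153.1.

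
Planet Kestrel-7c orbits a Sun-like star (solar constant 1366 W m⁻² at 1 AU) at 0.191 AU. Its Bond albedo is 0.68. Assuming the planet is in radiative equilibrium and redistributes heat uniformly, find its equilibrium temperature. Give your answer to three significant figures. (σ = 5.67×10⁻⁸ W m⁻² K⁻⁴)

T_eq ≈ 479 K

Flux at 0.191 AU: S = 1366/0.191² = 3.74×10⁴ W m⁻².
Energy balance: absorbed = emitted ⇒ πR²·S(1−A) = 4πR²·σT_eq⁴, so T_eq⁴ = S(1−A)/(4σ).
T_eq = [3.74×10⁴ × 0.32 / (4 × 5.67×10⁻⁸)]^(1/4) = (5.28×10¹⁰)^(1/4) = 479 K.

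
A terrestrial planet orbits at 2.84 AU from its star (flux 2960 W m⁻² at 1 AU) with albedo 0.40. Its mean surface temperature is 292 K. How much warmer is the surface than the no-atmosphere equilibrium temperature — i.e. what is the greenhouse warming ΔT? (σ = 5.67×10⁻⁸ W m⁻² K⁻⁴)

ΔT ≈ 115.5 K

S = 2960/2.84² = 367.0 W m⁻².
T_eq = [S(1−A)/(4σ)]^(1/4) = [367.0×0.60/(4×5.67×10⁻⁸)]^(1/4) = 176.5 K.
ΔT = T_surf − T_eq = 292 − 176.5.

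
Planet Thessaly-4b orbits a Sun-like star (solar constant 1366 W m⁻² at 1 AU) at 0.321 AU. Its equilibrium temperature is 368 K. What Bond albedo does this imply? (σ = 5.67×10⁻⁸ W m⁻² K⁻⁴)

Flux at 0.321 AU: S = 1366/0.321² = 1.33×10⁴ W m⁻².
From T_eq⁴ = S(1−A)/(4σ): 1−A = 4σT_eq⁴/S.
1−A = 4 × 5.67×10⁻⁸ × (368)⁴ / 1.33×10⁴ = 0.314.

A ≈ 0.69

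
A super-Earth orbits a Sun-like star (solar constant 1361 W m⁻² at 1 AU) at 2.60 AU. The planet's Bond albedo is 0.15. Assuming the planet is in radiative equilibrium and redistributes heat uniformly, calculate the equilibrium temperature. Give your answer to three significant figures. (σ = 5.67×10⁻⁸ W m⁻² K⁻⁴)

T_eq ≈ 166 K

Flux at 2.60 AU: S = 1361/2.60² = 201 W m⁻².
Energy balance: absorbed = emitted ⇒ πR²·S(1−A) = 4πR²·σT_eq⁴, so T_eq⁴ = S(1−A)/(4σ).
T_eq = [201 × 0.85 / (4 × 5.67×10⁻⁸)]^(1/4) = (7.55×10⁸)^(1/4) = 166 K.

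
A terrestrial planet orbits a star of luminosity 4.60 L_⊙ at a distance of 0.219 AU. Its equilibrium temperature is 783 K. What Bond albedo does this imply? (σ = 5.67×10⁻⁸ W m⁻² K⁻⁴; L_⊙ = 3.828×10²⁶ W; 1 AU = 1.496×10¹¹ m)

d = 0.219 AU = 3.28×10¹⁰ m.
L = 4.60 × 3.828×10²⁶ = 1.76×10²⁷ W.
Flux: S = L/(4πd²) = 1.76×10²⁷/(4π×(3.28×10¹⁰)²) = 1.31×10⁵ W m⁻².
From T_eq⁴ = S(1−A)/(4σ): 1−A = 4σT_eq⁴/S.
1−A = 4 × 5.67×10⁻⁸ × (783)⁴ / 1.31×10⁵ = 0.653.

A ≈ 0.35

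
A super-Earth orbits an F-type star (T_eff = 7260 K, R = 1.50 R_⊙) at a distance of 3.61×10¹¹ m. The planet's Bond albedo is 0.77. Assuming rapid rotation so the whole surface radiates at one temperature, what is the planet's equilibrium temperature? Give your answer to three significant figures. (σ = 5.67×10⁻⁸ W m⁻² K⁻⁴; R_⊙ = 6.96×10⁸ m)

T_eq ≈ 191 K

R_⋆ = 1.50 × 6.96×10⁸ = 1.04×10⁹ m.
L = 4πR_⋆²σT_⋆⁴ = 4π(1.04×10⁹)² × 5.67×10⁻⁸ × (7260)⁴ = 2.16×10²⁷ W.
S = L/(4πd²) = 1320 W m⁻².
Energy balance: absorbed = emitted ⇒ πR²·S(1−A) = 4πR²·σT_eq⁴, so T_eq⁴ = S(1−A)/(4σ).
T_eq = [1320 × 0.23 / (4 × 5.67×10⁻⁸)]^(1/4) = (1.34×10⁹)^(1/4) = 191 K.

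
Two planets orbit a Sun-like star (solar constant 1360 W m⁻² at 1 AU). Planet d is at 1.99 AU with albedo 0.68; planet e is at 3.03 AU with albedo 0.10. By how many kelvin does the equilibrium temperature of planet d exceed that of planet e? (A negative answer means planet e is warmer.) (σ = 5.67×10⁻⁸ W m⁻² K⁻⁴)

T_eq = [S₀(1−A)/(4σd²)]^(1/4), so T ∝ (1−A)^(1/4) / √d.
T₁ = [1360×0.32/(4×5.67×10⁻⁸×1.99²)]^(1/4) = 148.37 K.
T₂ = [1360×0.90/(4×5.67×10⁻⁸×3.03²)]^(1/4) = 155.71 K.

ΔT ≈ -7.3 K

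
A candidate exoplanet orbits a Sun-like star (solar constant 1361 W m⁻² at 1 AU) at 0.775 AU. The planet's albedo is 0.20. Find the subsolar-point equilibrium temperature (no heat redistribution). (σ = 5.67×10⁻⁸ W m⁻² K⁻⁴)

Flux at 0.775 AU: S = 1361/0.775² = 2270 W m⁻².
At the subsolar point the surface absorbs S(1−A) and emits σT⁴ per unit area — no factor of 4, since only the local patch is in balance.
T = [2270 × 0.80 / 5.67×10⁻⁸]^(1/4) = (3.20×10¹⁰)^(1/4) = 423 K.

T_ss ≈ 423 K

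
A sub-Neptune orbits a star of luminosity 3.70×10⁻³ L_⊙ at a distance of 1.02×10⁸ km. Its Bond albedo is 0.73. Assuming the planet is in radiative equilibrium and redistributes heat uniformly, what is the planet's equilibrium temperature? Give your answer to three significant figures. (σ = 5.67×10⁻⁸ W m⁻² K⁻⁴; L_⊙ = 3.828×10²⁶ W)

T_eq ≈ 59.9 K

d = 1.02×10⁸ km = 1.02×10¹¹ m.
L = 3.70×10⁻³ × 3.828×10²⁶ = 1.42×10²⁴ W.
Flux: S = L/(4πd²) = 1.42×10²⁴/(4π×(1.02×10¹¹)²) = 10.8 W m⁻².
Energy balance: absorbed = emitted ⇒ πR²·S(1−A) = 4πR²·σT_eq⁴, so T_eq⁴ = S(1−A)/(4σ).
T_eq = [10.8 × 0.27 / (4 × 5.67×10⁻⁸)]^(1/4) = (1.29×10⁷)^(1/4) = 59.9 K.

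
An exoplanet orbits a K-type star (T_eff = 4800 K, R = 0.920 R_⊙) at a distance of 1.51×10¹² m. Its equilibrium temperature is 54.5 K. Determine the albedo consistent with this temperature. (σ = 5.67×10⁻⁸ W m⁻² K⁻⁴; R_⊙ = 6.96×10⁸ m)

A ≈ 0.63

R_⋆ = 0.920 × 6.96×10⁸ = 6.40×10⁸ m.
L = 4πR_⋆²σT_⋆⁴ = 4π(6.40×10⁸)² × 5.67×10⁻⁸ × (4800)⁴ = 1.55×10²⁶ W.
S = L/(4πd²) = 5.41 W m⁻².
From T_eq⁴ = S(1−A)/(4σ): 1−A = 4σT_eq⁴/S.
1−A = 4 × 5.67×10⁻⁸ × (54.5)⁴ / 5.41 = 0.370.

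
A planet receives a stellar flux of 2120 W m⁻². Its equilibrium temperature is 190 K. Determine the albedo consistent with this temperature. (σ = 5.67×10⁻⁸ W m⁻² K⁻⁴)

A ≈ 0.86

From T_eq⁴ = S(1−A)/(4σ): 1−A = 4σT_eq⁴/S.
1−A = 4 × 5.67×10⁻⁸ × (190)⁴ / 2120 = 0.139.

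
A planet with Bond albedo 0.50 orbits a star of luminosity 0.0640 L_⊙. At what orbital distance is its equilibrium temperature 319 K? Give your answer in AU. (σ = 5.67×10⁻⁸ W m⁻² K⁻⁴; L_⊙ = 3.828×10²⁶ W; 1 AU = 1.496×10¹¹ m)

L = 0.0640 × 3.828×10²⁶ = 2.45×10²⁵ W.
From T_eq⁴ = L(1−A)/(16πσd²): d = √[L(1−A)/(16πσT_eq⁴)].
d = √[2.45×10²⁵ × 0.50 / (16π × 5.67×10⁻⁸ × (319)⁴)] = 2.04×10¹⁰ m = 0.136 AU.

d ≈ 0.136 AU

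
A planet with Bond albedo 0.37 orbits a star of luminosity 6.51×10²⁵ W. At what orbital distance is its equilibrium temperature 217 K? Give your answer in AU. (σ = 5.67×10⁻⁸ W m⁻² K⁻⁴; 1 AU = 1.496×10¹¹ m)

d ≈ 0.538 AU

From T_eq⁴ = L(1−A)/(16πσd²): d = √[L(1−A)/(16πσT_eq⁴)].
d = √[6.51×10²⁵ × 0.63 / (16π × 5.67×10⁻⁸ × (217)⁴)] = 8.06×10¹⁰ m = 0.538 AU.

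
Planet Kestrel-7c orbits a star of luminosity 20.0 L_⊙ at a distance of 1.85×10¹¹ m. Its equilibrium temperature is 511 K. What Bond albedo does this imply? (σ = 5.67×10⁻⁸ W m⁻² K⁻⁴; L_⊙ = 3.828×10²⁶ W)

L = 20.0 × 3.828×10²⁶ = 7.66×10²⁷ W.
Flux: S = L/(4πd²) = 7.66×10²⁷/(4π×(1.85×10¹¹)²) = 1.78×10⁴ W m⁻².
From T_eq⁴ = S(1−A)/(4σ): 1−A = 4σT_eq⁴/S.
1−A = 4 × 5.67×10⁻⁸ × (511)⁴ / 1.78×10⁴ = 0.869.

A ≈ 0.13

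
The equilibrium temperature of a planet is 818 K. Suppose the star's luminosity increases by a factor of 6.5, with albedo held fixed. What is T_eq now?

T_eq ≈ 1310 K

T_eq ∝ L^(1/4) · d^(−1/2).
T′ = 818 × 6.5^(1/4) = 1310 K.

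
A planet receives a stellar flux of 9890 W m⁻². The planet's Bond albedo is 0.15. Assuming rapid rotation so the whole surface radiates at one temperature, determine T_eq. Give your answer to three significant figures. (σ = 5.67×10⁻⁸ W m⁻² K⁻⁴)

Energy balance: absorbed = emitted ⇒ πR²·S(1−A) = 4πR²·σT_eq⁴, so T_eq⁴ = S(1−A)/(4σ).
T_eq = [9890 × 0.85 / (4 × 5.67×10⁻⁸)]^(1/4) = (3.71×10¹⁰)^(1/4) = 439 K.

T_eq ≈ 439 K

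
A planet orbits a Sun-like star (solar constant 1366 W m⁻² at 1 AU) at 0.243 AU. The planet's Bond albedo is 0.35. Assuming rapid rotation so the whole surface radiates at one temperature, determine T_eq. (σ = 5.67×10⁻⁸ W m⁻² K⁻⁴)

Flux at 0.243 AU: S = 1366/0.243² = 2.31×10⁴ W m⁻².
Energy balance: absorbed = emitted ⇒ πR²·S(1−A) = 4πR²·σT_eq⁴, so T_eq⁴ = S(1−A)/(4σ).
T_eq = [2.31×10⁴ × 0.65 / (4 × 5.67×10⁻⁸)]^(1/4) = (6.63×10¹⁰)^(1/4) = 507 K.

T_eq ≈ 507 K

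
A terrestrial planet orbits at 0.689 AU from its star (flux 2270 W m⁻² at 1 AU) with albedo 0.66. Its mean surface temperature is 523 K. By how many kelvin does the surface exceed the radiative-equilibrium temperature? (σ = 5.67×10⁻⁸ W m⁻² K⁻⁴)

S = 2270/0.689² = 4782 W m⁻².
T_eq = [S(1−A)/(4σ)]^(1/4) = [4782×0.34/(4×5.67×10⁻⁸)]^(1/4) = 291.0 K.
ΔT = T_surf − T_eq = 523 − 291.0.

ΔT ≈ 232.0 K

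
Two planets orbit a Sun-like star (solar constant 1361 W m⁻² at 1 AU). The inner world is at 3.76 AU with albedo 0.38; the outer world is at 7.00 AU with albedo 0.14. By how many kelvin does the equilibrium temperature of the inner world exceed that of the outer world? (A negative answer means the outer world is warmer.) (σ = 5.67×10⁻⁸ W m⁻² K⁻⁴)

ΔT ≈ 26.1 K

T_eq = [S₀(1−A)/(4σd²)]^(1/4), so T ∝ (1−A)^(1/4) / √d.
T₁ = [1361×0.62/(4×5.67×10⁻⁸×3.76²)]^(1/4) = 127.37 K.
T₂ = [1361×0.86/(4×5.67×10⁻⁸×7.00²)]^(1/4) = 101.30 K.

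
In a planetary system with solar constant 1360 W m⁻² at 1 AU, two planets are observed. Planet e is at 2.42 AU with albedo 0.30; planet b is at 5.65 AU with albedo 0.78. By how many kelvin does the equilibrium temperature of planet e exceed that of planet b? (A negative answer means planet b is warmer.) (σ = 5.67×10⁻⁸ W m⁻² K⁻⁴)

ΔT ≈ 83.4 K

T_eq = [S₀(1−A)/(4σd²)]^(1/4), so T ∝ (1−A)^(1/4) / √d.
T₁ = [1360×0.70/(4×5.67×10⁻⁸×2.42²)]^(1/4) = 163.62 K.
T₂ = [1360×0.22/(4×5.67×10⁻⁸×5.65²)]^(1/4) = 80.18 K.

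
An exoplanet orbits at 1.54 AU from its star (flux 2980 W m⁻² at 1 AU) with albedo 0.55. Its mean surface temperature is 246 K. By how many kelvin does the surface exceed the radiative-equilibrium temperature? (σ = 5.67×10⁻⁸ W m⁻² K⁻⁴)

S = 2980/1.54² = 1257 W m⁻².
T_eq = [S(1−A)/(4σ)]^(1/4) = [1257×0.45/(4×5.67×10⁻⁸)]^(1/4) = 223.5 K.
ΔT = T_surf − T_eq = 246 − 223.5.

ΔT ≈ 22.5 K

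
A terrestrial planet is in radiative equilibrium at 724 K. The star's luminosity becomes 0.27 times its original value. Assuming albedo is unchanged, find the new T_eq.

T_eq ≈ 522 K

T_eq ∝ L^(1/4) · d^(−1/2).
T′ = 724 × 0.27^(1/4) = 522 K.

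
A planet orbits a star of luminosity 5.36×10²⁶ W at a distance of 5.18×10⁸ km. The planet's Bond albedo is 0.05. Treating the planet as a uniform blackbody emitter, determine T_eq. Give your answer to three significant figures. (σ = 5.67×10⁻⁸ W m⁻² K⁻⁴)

d = 5.18×10⁸ km = 5.18×10¹¹ m.
Flux: S = L/(4πd²) = 5.36×10²⁶/(4π×(5.18×10¹¹)²) = 159 W m⁻².
Energy balance: absorbed = emitted ⇒ πR²·S(1−A) = 4πR²·σT_eq⁴, so T_eq⁴ = S(1−A)/(4σ).
T_eq = [159 × 0.95 / (4 × 5.67×10⁻⁸)]^(1/4) = (6.66×10⁸)^(1/4) = 161 K.

T_eq ≈ 161 K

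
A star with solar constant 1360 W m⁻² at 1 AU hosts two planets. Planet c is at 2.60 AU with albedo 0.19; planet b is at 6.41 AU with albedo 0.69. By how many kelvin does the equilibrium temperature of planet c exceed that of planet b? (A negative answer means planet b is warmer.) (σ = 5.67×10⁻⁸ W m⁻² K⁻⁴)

ΔT ≈ 81.7 K

T_eq = [S₀(1−A)/(4σd²)]^(1/4), so T ∝ (1−A)^(1/4) / √d.
T₁ = [1360×0.81/(4×5.67×10⁻⁸×2.60²)]^(1/4) = 163.72 K.
T₂ = [1360×0.31/(4×5.67×10⁻⁸×6.41²)]^(1/4) = 82.01 K.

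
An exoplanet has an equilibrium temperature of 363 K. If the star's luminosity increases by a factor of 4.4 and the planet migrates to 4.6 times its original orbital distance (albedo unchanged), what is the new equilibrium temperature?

T_eq ∝ L^(1/4) · d^(−1/2).
T′ = 363 × 4.4^(1/4) / 4.6^(1/2) = 245 K.

T_eq ≈ 245 K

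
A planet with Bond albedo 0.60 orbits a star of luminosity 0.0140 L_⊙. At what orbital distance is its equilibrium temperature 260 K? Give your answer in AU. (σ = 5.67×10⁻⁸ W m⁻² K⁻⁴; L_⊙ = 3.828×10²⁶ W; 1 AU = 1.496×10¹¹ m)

L = 0.0140 × 3.828×10²⁶ = 5.36×10²⁴ W.
From T_eq⁴ = L(1−A)/(16πσd²): d = √[L(1−A)/(16πσT_eq⁴)].
d = √[5.36×10²⁴ × 0.40 / (16π × 5.67×10⁻⁸ × (260)⁴)] = 1.28×10¹⁰ m = 0.0858 AU.

d ≈ 0.0858 AU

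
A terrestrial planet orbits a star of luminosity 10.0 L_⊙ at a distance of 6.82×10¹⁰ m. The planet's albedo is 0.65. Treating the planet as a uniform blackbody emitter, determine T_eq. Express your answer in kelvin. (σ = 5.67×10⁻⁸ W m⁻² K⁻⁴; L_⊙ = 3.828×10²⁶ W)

L = 10.0 × 3.828×10²⁶ = 3.83×10²⁷ W.
Flux: S = L/(4πd²) = 3.83×10²⁷/(4π×(6.82×10¹⁰)²) = 6.55×10⁴ W m⁻².
Energy balance: absorbed = emitted ⇒ πR²·S(1−A) = 4πR²·σT_eq⁴, so T_eq⁴ = S(1−A)/(4σ).
T_eq = [6.55×10⁴ × 0.35 / (4 × 5.67×10⁻⁸)]^(1/4) = (1.01×10¹¹)^(1/4) = 564 K.

T_eq ≈ 564 K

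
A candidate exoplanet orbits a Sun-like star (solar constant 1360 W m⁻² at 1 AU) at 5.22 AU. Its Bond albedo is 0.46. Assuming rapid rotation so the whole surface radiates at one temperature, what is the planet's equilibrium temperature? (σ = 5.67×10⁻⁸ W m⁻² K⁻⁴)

T_eq ≈ 104 K

Flux at 5.22 AU: S = 1360/5.22² = 49.9 W m⁻².
Energy balance: absorbed = emitted ⇒ πR²·S(1−A) = 4πR²·σT_eq⁴, so T_eq⁴ = S(1−A)/(4σ).
T_eq = [49.9 × 0.54 / (4 × 5.67×10⁻⁸)]^(1/4) = (1.19×10⁸)^(1/4) = 104 K.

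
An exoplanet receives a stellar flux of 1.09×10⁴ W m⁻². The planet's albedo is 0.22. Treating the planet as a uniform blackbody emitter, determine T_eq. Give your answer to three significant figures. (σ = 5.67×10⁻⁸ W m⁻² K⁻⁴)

Energy balance: absorbed = emitted ⇒ πR²·S(1−A) = 4πR²·σT_eq⁴, so T_eq⁴ = S(1−A)/(4σ).
T_eq = [1.09×10⁴ × 0.78 / (4 × 5.67×10⁻⁸)]^(1/4) = (3.75×10¹⁰)^(1/4) = 440 K.

T_eq ≈ 440 K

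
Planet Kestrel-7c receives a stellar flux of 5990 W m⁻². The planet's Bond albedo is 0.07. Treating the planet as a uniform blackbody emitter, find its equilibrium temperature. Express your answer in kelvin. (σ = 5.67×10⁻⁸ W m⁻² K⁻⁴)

Energy balance: absorbed = emitted ⇒ πR²·S(1−A) = 4πR²·σT_eq⁴, so T_eq⁴ = S(1−A)/(4σ).
T_eq = [5990 × 0.93 / (4 × 5.67×10⁻⁸)]^(1/4) = (2.46×10¹⁰)^(1/4) = 396 K.

T_eq ≈ 396 K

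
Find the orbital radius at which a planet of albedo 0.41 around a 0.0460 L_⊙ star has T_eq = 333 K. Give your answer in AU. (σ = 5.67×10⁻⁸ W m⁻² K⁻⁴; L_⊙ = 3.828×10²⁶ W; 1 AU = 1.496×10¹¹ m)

d ≈ 0.115 AU

L = 0.0460 × 3.828×10²⁶ = 1.76×10²⁵ W.
From T_eq⁴ = L(1−A)/(16πσd²): d = √[L(1−A)/(16πσT_eq⁴)].
d = √[1.76×10²⁵ × 0.59 / (16π × 5.67×10⁻⁸ × (333)⁴)] = 1.72×10¹⁰ m = 0.115 AU.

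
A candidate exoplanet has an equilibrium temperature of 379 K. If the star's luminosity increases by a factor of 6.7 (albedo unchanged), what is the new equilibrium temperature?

T_eq ∝ L^(1/4) · d^(−1/2).
T′ = 379 × 6.7^(1/4) = 610 K.

T_eq ≈ 610 K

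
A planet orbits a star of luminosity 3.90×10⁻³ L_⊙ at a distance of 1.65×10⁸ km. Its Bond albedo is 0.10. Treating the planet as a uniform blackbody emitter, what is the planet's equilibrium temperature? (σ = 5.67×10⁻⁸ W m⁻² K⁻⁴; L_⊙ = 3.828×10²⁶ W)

d = 1.65×10⁸ km = 1.65×10¹¹ m.
L = 3.90×10⁻³ × 3.828×10²⁶ = 1.49×10²⁴ W.
Flux: S = L/(4πd²) = 1.49×10²⁴/(4π×(1.65×10¹¹)²) = 4.36 W m⁻².
Energy balance: absorbed = emitted ⇒ πR²·S(1−A) = 4πR²·σT_eq⁴, so T_eq⁴ = S(1−A)/(4σ).
T_eq = [4.36 × 0.90 / (4 × 5.67×10⁻⁸)]^(1/4) = (1.73×10⁷)^(1/4) = 64.5 K.

T_eq ≈ 64.5 K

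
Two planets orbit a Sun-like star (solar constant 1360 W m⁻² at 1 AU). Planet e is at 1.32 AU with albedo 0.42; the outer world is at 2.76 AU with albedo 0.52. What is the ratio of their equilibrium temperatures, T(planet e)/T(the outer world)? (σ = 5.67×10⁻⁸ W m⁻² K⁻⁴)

T₁/T₂ ≈ 1.516

T_eq = [S₀(1−A)/(4σd²)]^(1/4), so T ∝ (1−A)^(1/4) / √d.
T₁ = [1360×0.58/(4×5.67×10⁻⁸×1.32²)]^(1/4) = 211.37 K.
T₂ = [1360×0.48/(4×5.67×10⁻⁸×2.76²)]^(1/4) = 139.42 K.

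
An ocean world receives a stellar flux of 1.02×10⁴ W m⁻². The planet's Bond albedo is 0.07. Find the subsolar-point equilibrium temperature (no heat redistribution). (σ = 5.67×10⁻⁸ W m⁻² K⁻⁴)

T_ss ≈ 640 K

At the subsolar point the surface absorbs S(1−A) and emits σT⁴ per unit area — no factor of 4, since only the local patch is in balance.
T = [1.02×10⁴ × 0.93 / 5.67×10⁻⁸]^(1/4) = (1.67×10¹¹)^(1/4) = 640 K.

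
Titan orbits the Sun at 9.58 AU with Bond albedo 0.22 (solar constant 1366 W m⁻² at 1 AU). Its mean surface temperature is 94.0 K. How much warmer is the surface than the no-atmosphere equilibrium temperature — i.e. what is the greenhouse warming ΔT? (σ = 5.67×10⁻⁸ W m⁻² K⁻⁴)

S = 1366/9.58² = 14.88 W m⁻².
T_eq = [S(1−A)/(4σ)]^(1/4) = [14.88×0.78/(4×5.67×10⁻⁸)]^(1/4) = 84.6 K.
ΔT = T_surf − T_eq = 94 − 84.6.

ΔT ≈ 9.4 K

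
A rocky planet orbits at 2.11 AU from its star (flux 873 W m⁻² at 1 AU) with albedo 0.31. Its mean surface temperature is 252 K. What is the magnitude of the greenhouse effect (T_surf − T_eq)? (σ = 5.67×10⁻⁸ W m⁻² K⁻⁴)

ΔT ≈ 95.7 K

S = 873/2.11² = 196.1 W m⁻².
T_eq = [S(1−A)/(4σ)]^(1/4) = [196.1×0.69/(4×5.67×10⁻⁸)]^(1/4) = 156.3 K.
ΔT = T_surf − T_eq = 252 − 156.3.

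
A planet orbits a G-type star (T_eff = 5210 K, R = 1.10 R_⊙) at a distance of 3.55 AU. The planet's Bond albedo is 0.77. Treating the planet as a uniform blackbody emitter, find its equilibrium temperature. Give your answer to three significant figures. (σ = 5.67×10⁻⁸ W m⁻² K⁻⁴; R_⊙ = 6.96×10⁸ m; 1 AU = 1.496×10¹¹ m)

R_⋆ = 1.10 × 6.96×10⁸ = 7.66×10⁸ m.
d = 3.55 AU = 5.31×10¹¹ m.
L = 4πR_⋆²σT_⋆⁴ = 4π(7.66×10⁸)² × 5.67×10⁻⁸ × (5210)⁴ = 3.08×10²⁶ W.
S = L/(4πd²) = 86.8 W m⁻².
Energy balance: absorbed = emitted ⇒ πR²·S(1−A) = 4πR²·σT_eq⁴, so T_eq⁴ = S(1−A)/(4σ).
T_eq = [86.8 × 0.23 / (4 × 5.67×10⁻⁸)]^(1/4) = (8.80×10⁷)^(1/4) = 96.9 K.

T_eq ≈ 96.9 K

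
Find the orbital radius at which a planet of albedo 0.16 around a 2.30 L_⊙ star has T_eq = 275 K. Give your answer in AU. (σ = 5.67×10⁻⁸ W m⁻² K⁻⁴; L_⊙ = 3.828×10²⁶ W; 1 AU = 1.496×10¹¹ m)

L = 2.30 × 3.828×10²⁶ = 8.80×10²⁶ W.
From T_eq⁴ = L(1−A)/(16πσd²): d = √[L(1−A)/(16πσT_eq⁴)].
d = √[8.80×10²⁶ × 0.84 / (16π × 5.67×10⁻⁸ × (275)⁴)] = 2.13×10¹¹ m = 1.42 AU.

d ≈ 1.42 AU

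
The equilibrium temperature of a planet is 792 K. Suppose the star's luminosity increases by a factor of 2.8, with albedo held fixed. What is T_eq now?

T_eq ≈ 1020 K

T_eq ∝ L^(1/4) · d^(−1/2).
T′ = 792 × 2.8^(1/4) = 1020 K.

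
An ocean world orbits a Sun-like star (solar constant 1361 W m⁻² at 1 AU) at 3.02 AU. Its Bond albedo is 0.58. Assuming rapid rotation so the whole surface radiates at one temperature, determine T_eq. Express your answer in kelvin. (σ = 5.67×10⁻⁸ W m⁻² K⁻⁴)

T_eq ≈ 129 K

Flux at 3.02 AU: S = 1361/3.02² = 149 W m⁻².
Energy balance: absorbed = emitted ⇒ πR²·S(1−A) = 4πR²·σT_eq⁴, so T_eq⁴ = S(1−A)/(4σ).
T_eq = [149 × 0.42 / (4 × 5.67×10⁻⁸)]^(1/4) = (2.76×10⁸)^(1/4) = 129 K.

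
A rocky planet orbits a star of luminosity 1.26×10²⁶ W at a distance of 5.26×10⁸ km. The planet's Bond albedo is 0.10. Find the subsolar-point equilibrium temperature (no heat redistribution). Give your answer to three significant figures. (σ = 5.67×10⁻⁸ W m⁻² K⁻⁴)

d = 5.26×10⁸ km = 5.26×10¹¹ m.
Flux: S = L/(4πd²) = 1.26×10²⁶/(4π×(5.26×10¹¹)²) = 36.2 W m⁻².
At the subsolar point the surface absorbs S(1−A) and emits σT⁴ per unit area — no factor of 4, since only the local patch is in balance.
T = [36.2 × 0.90 / 5.67×10⁻⁸]^(1/4) = (5.75×10⁸)^(1/4) = 155 K.

T_ss ≈ 155 K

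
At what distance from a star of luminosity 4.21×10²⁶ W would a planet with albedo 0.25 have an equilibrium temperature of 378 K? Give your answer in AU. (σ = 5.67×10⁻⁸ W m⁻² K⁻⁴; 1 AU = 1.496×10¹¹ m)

From T_eq⁴ = L(1−A)/(16πσd²): d = √[L(1−A)/(16πσT_eq⁴)].
d = √[4.21×10²⁶ × 0.75 / (16π × 5.67×10⁻⁸ × (378)⁴)] = 7.37×10¹⁰ m = 0.492 AU.

d ≈ 0.492 AU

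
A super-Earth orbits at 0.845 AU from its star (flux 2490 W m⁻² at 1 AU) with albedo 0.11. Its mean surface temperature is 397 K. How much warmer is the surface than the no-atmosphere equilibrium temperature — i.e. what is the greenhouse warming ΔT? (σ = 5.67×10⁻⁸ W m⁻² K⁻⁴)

S = 2490/0.845² = 3487 W m⁻².
T_eq = [S(1−A)/(4σ)]^(1/4) = [3487×0.89/(4×5.67×10⁻⁸)]^(1/4) = 342.0 K.
ΔT = T_surf − T_eq = 397 − 342.0.

ΔT ≈ 55.0 K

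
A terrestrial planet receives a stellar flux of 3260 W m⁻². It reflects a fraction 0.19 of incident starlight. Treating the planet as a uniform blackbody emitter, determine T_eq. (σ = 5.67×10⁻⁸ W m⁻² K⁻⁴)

T_eq ≈ 328 K

Energy balance: absorbed = emitted ⇒ πR²·S(1−A) = 4πR²·σT_eq⁴, so T_eq⁴ = S(1−A)/(4σ).
T_eq = [3260 × 0.81 / (4 × 5.67×10⁻⁸)]^(1/4) = (1.16×10¹⁰)^(1/4) = 328 K.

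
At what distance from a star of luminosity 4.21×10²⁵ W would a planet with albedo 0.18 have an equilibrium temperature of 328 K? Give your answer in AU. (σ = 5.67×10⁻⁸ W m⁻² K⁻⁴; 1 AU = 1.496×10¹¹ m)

From T_eq⁴ = L(1−A)/(16πσd²): d = √[L(1−A)/(16πσT_eq⁴)].
d = √[4.21×10²⁵ × 0.82 / (16π × 5.67×10⁻⁸ × (328)⁴)] = 3.23×10¹⁰ m = 0.216 AU.

d ≈ 0.216 AU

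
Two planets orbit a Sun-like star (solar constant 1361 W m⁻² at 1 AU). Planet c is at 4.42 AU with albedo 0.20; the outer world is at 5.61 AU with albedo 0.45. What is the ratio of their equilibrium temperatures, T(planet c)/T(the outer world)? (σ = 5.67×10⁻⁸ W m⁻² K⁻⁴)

T₁/T₂ ≈ 1.237

T_eq = [S₀(1−A)/(4σd²)]^(1/4), so T ∝ (1−A)^(1/4) / √d.
T₁ = [1361×0.80/(4×5.67×10⁻⁸×4.42²)]^(1/4) = 125.20 K.
T₂ = [1361×0.55/(4×5.67×10⁻⁸×5.61²)]^(1/4) = 101.20 K.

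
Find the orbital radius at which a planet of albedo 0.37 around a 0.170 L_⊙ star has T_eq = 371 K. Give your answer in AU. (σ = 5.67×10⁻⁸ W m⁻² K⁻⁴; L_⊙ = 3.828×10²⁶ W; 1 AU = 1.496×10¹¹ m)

L = 0.170 × 3.828×10²⁶ = 6.51×10²⁵ W.
From T_eq⁴ = L(1−A)/(16πσd²): d = √[L(1−A)/(16πσT_eq⁴)].
d = √[6.51×10²⁵ × 0.63 / (16π × 5.67×10⁻⁸ × (371)⁴)] = 2.76×10¹⁰ m = 0.184 AU.

d ≈ 0.184 AU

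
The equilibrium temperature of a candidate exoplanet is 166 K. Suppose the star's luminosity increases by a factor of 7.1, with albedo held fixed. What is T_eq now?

T_eq ∝ L^(1/4) · d^(−1/2).
T′ = 166 × 7.1^(1/4) = 271 K.

T_eq ≈ 271 K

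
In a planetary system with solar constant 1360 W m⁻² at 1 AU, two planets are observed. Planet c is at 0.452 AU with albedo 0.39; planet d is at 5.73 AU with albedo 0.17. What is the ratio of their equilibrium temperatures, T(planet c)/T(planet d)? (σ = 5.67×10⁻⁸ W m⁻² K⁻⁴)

T_eq = [S₀(1−A)/(4σd²)]^(1/4), so T ∝ (1−A)^(1/4) / √d.
T₁ = [1360×0.61/(4×5.67×10⁻⁸×0.452²)]^(1/4) = 365.79 K.
T₂ = [1360×0.83/(4×5.67×10⁻⁸×5.73²)]^(1/4) = 110.96 K.

T₁/T₂ ≈ 3.297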